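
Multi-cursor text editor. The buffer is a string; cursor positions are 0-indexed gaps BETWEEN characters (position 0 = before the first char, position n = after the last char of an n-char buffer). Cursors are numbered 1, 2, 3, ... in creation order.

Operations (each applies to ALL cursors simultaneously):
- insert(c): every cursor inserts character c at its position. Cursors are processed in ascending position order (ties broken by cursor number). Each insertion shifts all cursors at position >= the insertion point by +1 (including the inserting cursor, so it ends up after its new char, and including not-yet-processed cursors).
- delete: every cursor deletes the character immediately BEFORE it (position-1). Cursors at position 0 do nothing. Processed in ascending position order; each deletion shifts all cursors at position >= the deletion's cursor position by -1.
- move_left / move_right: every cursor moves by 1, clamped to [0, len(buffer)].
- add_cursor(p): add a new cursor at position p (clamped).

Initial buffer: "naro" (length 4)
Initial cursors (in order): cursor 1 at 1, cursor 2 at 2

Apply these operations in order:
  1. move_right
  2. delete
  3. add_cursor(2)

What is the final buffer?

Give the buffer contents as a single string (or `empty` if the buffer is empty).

After op 1 (move_right): buffer="naro" (len 4), cursors c1@2 c2@3, authorship ....
After op 2 (delete): buffer="no" (len 2), cursors c1@1 c2@1, authorship ..
After op 3 (add_cursor(2)): buffer="no" (len 2), cursors c1@1 c2@1 c3@2, authorship ..

Answer: no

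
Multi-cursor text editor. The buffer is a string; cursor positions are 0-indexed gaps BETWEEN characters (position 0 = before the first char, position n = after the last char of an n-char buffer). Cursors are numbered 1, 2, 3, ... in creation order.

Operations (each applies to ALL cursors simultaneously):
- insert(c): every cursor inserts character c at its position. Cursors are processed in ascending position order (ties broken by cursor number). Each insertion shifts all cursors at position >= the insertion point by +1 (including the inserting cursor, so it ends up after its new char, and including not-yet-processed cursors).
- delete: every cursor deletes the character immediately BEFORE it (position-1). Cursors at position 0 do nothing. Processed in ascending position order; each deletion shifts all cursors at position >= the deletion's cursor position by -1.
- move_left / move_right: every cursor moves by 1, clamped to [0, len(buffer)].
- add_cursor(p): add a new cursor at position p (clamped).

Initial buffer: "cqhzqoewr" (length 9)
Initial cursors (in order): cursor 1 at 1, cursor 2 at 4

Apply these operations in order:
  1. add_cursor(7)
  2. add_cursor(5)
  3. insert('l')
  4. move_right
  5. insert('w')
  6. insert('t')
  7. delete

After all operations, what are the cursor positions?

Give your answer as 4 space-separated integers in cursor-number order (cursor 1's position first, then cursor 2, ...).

After op 1 (add_cursor(7)): buffer="cqhzqoewr" (len 9), cursors c1@1 c2@4 c3@7, authorship .........
After op 2 (add_cursor(5)): buffer="cqhzqoewr" (len 9), cursors c1@1 c2@4 c4@5 c3@7, authorship .........
After op 3 (insert('l')): buffer="clqhzlqloelwr" (len 13), cursors c1@2 c2@6 c4@8 c3@11, authorship .1...2.4..3..
After op 4 (move_right): buffer="clqhzlqloelwr" (len 13), cursors c1@3 c2@7 c4@9 c3@12, authorship .1...2.4..3..
After op 5 (insert('w')): buffer="clqwhzlqwlowelwwr" (len 17), cursors c1@4 c2@9 c4@12 c3@16, authorship .1.1..2.24.4.3.3.
After op 6 (insert('t')): buffer="clqwthzlqwtlowtelwwtr" (len 21), cursors c1@5 c2@11 c4@15 c3@20, authorship .1.11..2.224.44.3.33.
After op 7 (delete): buffer="clqwhzlqwlowelwwr" (len 17), cursors c1@4 c2@9 c4@12 c3@16, authorship .1.1..2.24.4.3.3.

Answer: 4 9 16 12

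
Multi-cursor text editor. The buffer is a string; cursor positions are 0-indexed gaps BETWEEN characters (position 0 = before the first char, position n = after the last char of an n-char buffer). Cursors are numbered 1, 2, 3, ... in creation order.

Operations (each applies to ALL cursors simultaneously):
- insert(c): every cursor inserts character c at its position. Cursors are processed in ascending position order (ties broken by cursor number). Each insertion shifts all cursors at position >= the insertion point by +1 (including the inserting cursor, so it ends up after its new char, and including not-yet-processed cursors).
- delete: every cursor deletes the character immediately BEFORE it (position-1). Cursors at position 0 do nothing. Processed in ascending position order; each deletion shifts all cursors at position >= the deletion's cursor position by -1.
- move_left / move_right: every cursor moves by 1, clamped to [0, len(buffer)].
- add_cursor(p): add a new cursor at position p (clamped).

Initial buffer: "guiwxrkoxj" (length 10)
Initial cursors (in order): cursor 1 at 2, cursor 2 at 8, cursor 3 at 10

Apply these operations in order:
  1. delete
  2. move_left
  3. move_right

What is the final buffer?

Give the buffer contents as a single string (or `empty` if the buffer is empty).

After op 1 (delete): buffer="giwxrkx" (len 7), cursors c1@1 c2@6 c3@7, authorship .......
After op 2 (move_left): buffer="giwxrkx" (len 7), cursors c1@0 c2@5 c3@6, authorship .......
After op 3 (move_right): buffer="giwxrkx" (len 7), cursors c1@1 c2@6 c3@7, authorship .......

Answer: giwxrkx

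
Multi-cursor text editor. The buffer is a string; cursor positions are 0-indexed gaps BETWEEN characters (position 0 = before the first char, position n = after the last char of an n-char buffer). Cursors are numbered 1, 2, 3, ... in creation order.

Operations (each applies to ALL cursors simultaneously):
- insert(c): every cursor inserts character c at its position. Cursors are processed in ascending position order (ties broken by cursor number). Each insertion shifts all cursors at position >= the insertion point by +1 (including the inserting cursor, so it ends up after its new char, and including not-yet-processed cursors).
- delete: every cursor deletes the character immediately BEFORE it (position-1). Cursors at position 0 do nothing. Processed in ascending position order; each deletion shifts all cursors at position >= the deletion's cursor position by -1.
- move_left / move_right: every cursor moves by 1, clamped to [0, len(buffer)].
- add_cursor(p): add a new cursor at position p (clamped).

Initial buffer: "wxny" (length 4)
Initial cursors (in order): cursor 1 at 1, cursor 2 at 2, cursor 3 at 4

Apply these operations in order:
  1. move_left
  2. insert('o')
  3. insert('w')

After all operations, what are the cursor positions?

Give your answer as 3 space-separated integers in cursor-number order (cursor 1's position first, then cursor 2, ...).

After op 1 (move_left): buffer="wxny" (len 4), cursors c1@0 c2@1 c3@3, authorship ....
After op 2 (insert('o')): buffer="owoxnoy" (len 7), cursors c1@1 c2@3 c3@6, authorship 1.2..3.
After op 3 (insert('w')): buffer="owwowxnowy" (len 10), cursors c1@2 c2@5 c3@9, authorship 11.22..33.

Answer: 2 5 9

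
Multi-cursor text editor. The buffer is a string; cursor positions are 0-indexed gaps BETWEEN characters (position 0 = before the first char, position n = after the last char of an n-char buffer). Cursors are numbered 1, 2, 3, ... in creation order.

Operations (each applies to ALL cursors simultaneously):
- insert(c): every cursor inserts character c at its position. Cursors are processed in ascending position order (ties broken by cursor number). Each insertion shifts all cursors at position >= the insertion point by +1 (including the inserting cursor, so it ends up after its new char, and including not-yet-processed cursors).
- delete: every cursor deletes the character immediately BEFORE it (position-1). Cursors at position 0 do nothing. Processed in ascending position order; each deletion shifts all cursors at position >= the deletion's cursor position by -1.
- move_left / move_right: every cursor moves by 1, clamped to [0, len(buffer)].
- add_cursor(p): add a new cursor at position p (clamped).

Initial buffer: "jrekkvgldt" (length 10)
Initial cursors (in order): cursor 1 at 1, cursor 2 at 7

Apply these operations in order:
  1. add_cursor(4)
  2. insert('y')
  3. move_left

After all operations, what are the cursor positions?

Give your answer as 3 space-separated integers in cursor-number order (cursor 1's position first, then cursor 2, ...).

Answer: 1 9 5

Derivation:
After op 1 (add_cursor(4)): buffer="jrekkvgldt" (len 10), cursors c1@1 c3@4 c2@7, authorship ..........
After op 2 (insert('y')): buffer="jyrekykvgyldt" (len 13), cursors c1@2 c3@6 c2@10, authorship .1...3...2...
After op 3 (move_left): buffer="jyrekykvgyldt" (len 13), cursors c1@1 c3@5 c2@9, authorship .1...3...2...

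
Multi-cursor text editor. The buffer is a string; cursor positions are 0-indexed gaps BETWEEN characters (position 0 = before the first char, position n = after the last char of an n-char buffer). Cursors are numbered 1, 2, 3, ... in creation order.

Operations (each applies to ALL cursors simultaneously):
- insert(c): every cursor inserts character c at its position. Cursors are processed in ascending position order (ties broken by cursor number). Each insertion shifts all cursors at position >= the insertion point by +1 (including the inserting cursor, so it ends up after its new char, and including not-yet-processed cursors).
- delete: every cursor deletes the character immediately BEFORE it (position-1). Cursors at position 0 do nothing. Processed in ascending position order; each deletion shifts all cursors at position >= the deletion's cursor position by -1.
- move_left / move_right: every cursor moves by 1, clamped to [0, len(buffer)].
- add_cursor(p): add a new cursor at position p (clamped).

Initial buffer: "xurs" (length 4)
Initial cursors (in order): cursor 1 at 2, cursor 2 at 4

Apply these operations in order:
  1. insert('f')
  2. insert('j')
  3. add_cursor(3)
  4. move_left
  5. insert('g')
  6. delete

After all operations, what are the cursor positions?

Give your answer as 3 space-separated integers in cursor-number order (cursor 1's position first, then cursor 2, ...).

Answer: 3 7 2

Derivation:
After op 1 (insert('f')): buffer="xufrsf" (len 6), cursors c1@3 c2@6, authorship ..1..2
After op 2 (insert('j')): buffer="xufjrsfj" (len 8), cursors c1@4 c2@8, authorship ..11..22
After op 3 (add_cursor(3)): buffer="xufjrsfj" (len 8), cursors c3@3 c1@4 c2@8, authorship ..11..22
After op 4 (move_left): buffer="xufjrsfj" (len 8), cursors c3@2 c1@3 c2@7, authorship ..11..22
After op 5 (insert('g')): buffer="xugfgjrsfgj" (len 11), cursors c3@3 c1@5 c2@10, authorship ..3111..222
After op 6 (delete): buffer="xufjrsfj" (len 8), cursors c3@2 c1@3 c2@7, authorship ..11..22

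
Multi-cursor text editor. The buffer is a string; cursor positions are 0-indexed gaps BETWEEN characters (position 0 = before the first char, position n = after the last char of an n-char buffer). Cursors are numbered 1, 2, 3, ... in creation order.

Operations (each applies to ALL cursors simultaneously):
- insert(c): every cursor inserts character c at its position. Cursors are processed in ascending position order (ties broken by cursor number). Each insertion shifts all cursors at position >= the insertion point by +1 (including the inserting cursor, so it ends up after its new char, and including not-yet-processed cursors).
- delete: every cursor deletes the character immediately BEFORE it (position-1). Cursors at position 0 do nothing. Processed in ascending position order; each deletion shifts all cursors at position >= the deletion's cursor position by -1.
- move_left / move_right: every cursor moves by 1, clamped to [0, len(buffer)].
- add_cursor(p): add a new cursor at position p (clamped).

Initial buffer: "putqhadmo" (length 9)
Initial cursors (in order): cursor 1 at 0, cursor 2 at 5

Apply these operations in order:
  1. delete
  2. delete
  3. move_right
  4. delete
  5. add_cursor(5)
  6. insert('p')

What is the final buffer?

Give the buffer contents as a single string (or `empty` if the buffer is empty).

Answer: putpdmop

Derivation:
After op 1 (delete): buffer="putqadmo" (len 8), cursors c1@0 c2@4, authorship ........
After op 2 (delete): buffer="putadmo" (len 7), cursors c1@0 c2@3, authorship .......
After op 3 (move_right): buffer="putadmo" (len 7), cursors c1@1 c2@4, authorship .......
After op 4 (delete): buffer="utdmo" (len 5), cursors c1@0 c2@2, authorship .....
After op 5 (add_cursor(5)): buffer="utdmo" (len 5), cursors c1@0 c2@2 c3@5, authorship .....
After op 6 (insert('p')): buffer="putpdmop" (len 8), cursors c1@1 c2@4 c3@8, authorship 1..2...3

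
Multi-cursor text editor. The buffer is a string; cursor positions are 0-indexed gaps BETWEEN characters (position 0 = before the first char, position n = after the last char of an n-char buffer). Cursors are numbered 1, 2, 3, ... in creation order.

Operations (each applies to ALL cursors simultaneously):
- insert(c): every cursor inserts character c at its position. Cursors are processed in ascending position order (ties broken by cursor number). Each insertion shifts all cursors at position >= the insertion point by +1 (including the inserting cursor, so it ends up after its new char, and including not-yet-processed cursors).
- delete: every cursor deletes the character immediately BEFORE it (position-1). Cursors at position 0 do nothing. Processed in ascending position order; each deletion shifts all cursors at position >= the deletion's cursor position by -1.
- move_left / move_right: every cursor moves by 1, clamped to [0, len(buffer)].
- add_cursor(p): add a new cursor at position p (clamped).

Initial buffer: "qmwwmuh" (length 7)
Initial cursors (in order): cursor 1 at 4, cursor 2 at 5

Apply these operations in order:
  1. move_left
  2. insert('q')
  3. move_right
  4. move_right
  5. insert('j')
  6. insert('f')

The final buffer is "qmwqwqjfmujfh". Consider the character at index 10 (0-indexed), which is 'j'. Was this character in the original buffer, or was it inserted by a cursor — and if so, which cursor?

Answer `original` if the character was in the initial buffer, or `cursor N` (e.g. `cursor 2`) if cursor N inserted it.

After op 1 (move_left): buffer="qmwwmuh" (len 7), cursors c1@3 c2@4, authorship .......
After op 2 (insert('q')): buffer="qmwqwqmuh" (len 9), cursors c1@4 c2@6, authorship ...1.2...
After op 3 (move_right): buffer="qmwqwqmuh" (len 9), cursors c1@5 c2@7, authorship ...1.2...
After op 4 (move_right): buffer="qmwqwqmuh" (len 9), cursors c1@6 c2@8, authorship ...1.2...
After op 5 (insert('j')): buffer="qmwqwqjmujh" (len 11), cursors c1@7 c2@10, authorship ...1.21..2.
After op 6 (insert('f')): buffer="qmwqwqjfmujfh" (len 13), cursors c1@8 c2@12, authorship ...1.211..22.
Authorship (.=original, N=cursor N): . . . 1 . 2 1 1 . . 2 2 .
Index 10: author = 2

Answer: cursor 2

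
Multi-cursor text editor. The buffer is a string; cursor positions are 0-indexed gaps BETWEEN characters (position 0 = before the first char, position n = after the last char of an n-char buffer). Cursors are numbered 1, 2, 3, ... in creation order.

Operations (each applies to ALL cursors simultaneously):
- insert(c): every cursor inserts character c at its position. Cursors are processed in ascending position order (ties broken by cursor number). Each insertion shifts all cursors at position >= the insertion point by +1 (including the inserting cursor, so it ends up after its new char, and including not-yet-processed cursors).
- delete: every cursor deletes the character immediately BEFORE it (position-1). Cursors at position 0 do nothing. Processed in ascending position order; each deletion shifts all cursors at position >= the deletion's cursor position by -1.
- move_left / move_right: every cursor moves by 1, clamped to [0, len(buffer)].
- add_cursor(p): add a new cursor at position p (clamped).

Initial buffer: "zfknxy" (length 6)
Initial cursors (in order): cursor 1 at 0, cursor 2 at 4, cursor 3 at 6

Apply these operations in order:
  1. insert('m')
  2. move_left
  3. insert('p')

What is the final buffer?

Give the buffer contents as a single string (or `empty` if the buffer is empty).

After op 1 (insert('m')): buffer="mzfknmxym" (len 9), cursors c1@1 c2@6 c3@9, authorship 1....2..3
After op 2 (move_left): buffer="mzfknmxym" (len 9), cursors c1@0 c2@5 c3@8, authorship 1....2..3
After op 3 (insert('p')): buffer="pmzfknpmxypm" (len 12), cursors c1@1 c2@7 c3@11, authorship 11....22..33

Answer: pmzfknpmxypm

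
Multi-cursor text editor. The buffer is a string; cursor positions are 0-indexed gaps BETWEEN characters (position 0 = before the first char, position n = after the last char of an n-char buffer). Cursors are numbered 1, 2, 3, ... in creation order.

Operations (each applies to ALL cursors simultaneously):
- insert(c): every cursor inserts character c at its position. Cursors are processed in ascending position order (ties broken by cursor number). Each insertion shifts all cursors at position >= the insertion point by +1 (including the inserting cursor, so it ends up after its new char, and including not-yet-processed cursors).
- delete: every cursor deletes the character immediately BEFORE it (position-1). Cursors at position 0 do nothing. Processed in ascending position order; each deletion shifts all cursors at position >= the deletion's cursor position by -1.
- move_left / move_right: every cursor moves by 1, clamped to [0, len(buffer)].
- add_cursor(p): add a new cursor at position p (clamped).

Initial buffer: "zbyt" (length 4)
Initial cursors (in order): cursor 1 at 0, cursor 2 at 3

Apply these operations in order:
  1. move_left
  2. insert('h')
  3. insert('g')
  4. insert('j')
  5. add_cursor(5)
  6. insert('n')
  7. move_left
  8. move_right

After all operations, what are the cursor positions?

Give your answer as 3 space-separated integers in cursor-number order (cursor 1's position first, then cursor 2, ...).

After op 1 (move_left): buffer="zbyt" (len 4), cursors c1@0 c2@2, authorship ....
After op 2 (insert('h')): buffer="hzbhyt" (len 6), cursors c1@1 c2@4, authorship 1..2..
After op 3 (insert('g')): buffer="hgzbhgyt" (len 8), cursors c1@2 c2@6, authorship 11..22..
After op 4 (insert('j')): buffer="hgjzbhgjyt" (len 10), cursors c1@3 c2@8, authorship 111..222..
After op 5 (add_cursor(5)): buffer="hgjzbhgjyt" (len 10), cursors c1@3 c3@5 c2@8, authorship 111..222..
After op 6 (insert('n')): buffer="hgjnzbnhgjnyt" (len 13), cursors c1@4 c3@7 c2@11, authorship 1111..32222..
After op 7 (move_left): buffer="hgjnzbnhgjnyt" (len 13), cursors c1@3 c3@6 c2@10, authorship 1111..32222..
After op 8 (move_right): buffer="hgjnzbnhgjnyt" (len 13), cursors c1@4 c3@7 c2@11, authorship 1111..32222..

Answer: 4 11 7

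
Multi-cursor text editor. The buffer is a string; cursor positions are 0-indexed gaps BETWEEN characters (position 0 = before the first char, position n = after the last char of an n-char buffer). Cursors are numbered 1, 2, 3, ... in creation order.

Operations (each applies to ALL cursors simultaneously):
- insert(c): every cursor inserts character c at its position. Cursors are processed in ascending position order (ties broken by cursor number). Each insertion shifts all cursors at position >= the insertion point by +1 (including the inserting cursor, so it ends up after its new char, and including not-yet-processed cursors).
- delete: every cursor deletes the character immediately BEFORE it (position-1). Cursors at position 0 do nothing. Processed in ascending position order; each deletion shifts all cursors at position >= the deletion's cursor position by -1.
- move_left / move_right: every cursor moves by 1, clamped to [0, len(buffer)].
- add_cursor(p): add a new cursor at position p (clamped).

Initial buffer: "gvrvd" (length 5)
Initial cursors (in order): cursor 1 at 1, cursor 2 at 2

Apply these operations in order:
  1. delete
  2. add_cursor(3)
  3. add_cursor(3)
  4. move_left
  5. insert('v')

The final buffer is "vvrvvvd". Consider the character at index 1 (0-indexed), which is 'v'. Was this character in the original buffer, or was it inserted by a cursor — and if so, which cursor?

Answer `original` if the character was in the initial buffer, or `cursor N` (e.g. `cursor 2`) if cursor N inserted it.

After op 1 (delete): buffer="rvd" (len 3), cursors c1@0 c2@0, authorship ...
After op 2 (add_cursor(3)): buffer="rvd" (len 3), cursors c1@0 c2@0 c3@3, authorship ...
After op 3 (add_cursor(3)): buffer="rvd" (len 3), cursors c1@0 c2@0 c3@3 c4@3, authorship ...
After op 4 (move_left): buffer="rvd" (len 3), cursors c1@0 c2@0 c3@2 c4@2, authorship ...
After op 5 (insert('v')): buffer="vvrvvvd" (len 7), cursors c1@2 c2@2 c3@6 c4@6, authorship 12..34.
Authorship (.=original, N=cursor N): 1 2 . . 3 4 .
Index 1: author = 2

Answer: cursor 2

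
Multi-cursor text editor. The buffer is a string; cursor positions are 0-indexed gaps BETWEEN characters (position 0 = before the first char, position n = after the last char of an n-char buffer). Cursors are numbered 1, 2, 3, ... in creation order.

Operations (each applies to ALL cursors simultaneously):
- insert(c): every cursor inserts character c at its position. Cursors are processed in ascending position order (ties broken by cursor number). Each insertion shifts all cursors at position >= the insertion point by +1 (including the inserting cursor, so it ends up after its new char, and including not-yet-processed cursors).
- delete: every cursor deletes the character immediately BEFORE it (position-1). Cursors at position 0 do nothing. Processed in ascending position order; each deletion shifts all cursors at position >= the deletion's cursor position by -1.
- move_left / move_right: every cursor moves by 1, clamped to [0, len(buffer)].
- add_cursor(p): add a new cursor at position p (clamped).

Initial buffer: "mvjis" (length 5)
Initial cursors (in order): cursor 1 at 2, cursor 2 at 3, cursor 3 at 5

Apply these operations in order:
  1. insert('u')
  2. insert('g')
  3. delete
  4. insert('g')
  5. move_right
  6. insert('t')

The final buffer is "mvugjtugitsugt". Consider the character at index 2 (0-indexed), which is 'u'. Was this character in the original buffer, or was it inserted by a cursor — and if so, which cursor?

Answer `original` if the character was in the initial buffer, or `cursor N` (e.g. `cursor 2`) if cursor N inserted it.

Answer: cursor 1

Derivation:
After op 1 (insert('u')): buffer="mvujuisu" (len 8), cursors c1@3 c2@5 c3@8, authorship ..1.2..3
After op 2 (insert('g')): buffer="mvugjugisug" (len 11), cursors c1@4 c2@7 c3@11, authorship ..11.22..33
After op 3 (delete): buffer="mvujuisu" (len 8), cursors c1@3 c2@5 c3@8, authorship ..1.2..3
After op 4 (insert('g')): buffer="mvugjugisug" (len 11), cursors c1@4 c2@7 c3@11, authorship ..11.22..33
After op 5 (move_right): buffer="mvugjugisug" (len 11), cursors c1@5 c2@8 c3@11, authorship ..11.22..33
After op 6 (insert('t')): buffer="mvugjtugitsugt" (len 14), cursors c1@6 c2@10 c3@14, authorship ..11.122.2.333
Authorship (.=original, N=cursor N): . . 1 1 . 1 2 2 . 2 . 3 3 3
Index 2: author = 1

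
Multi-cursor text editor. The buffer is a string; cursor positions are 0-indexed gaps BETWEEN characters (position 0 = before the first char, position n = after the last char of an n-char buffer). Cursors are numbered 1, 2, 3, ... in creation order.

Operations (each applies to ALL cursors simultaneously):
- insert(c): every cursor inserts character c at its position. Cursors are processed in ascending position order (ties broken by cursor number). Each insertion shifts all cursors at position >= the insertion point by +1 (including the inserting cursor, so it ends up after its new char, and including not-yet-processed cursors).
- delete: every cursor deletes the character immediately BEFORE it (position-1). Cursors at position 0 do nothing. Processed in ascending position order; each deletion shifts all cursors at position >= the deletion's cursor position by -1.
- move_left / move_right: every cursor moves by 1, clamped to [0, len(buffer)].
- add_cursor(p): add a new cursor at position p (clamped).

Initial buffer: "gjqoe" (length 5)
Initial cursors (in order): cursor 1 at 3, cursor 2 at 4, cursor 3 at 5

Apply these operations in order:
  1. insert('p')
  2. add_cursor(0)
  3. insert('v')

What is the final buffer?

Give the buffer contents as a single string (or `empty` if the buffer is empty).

Answer: vgjqpvopvepv

Derivation:
After op 1 (insert('p')): buffer="gjqpopep" (len 8), cursors c1@4 c2@6 c3@8, authorship ...1.2.3
After op 2 (add_cursor(0)): buffer="gjqpopep" (len 8), cursors c4@0 c1@4 c2@6 c3@8, authorship ...1.2.3
After op 3 (insert('v')): buffer="vgjqpvopvepv" (len 12), cursors c4@1 c1@6 c2@9 c3@12, authorship 4...11.22.33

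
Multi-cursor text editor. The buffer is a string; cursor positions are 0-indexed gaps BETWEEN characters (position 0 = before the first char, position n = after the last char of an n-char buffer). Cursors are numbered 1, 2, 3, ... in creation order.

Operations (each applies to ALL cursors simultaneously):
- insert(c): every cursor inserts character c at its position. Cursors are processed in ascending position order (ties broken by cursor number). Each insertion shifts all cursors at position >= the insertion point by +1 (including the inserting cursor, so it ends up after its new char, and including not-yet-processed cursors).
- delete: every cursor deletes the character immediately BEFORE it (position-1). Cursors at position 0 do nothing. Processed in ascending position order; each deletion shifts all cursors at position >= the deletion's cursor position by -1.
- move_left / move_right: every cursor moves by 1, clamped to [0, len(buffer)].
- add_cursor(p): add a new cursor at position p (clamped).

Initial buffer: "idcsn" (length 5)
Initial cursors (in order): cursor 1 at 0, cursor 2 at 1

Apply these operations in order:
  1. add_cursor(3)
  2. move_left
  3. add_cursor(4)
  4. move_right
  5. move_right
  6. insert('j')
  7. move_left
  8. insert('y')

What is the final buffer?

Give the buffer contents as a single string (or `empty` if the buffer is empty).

Answer: idjyyjcsyjnyj

Derivation:
After op 1 (add_cursor(3)): buffer="idcsn" (len 5), cursors c1@0 c2@1 c3@3, authorship .....
After op 2 (move_left): buffer="idcsn" (len 5), cursors c1@0 c2@0 c3@2, authorship .....
After op 3 (add_cursor(4)): buffer="idcsn" (len 5), cursors c1@0 c2@0 c3@2 c4@4, authorship .....
After op 4 (move_right): buffer="idcsn" (len 5), cursors c1@1 c2@1 c3@3 c4@5, authorship .....
After op 5 (move_right): buffer="idcsn" (len 5), cursors c1@2 c2@2 c3@4 c4@5, authorship .....
After op 6 (insert('j')): buffer="idjjcsjnj" (len 9), cursors c1@4 c2@4 c3@7 c4@9, authorship ..12..3.4
After op 7 (move_left): buffer="idjjcsjnj" (len 9), cursors c1@3 c2@3 c3@6 c4@8, authorship ..12..3.4
After op 8 (insert('y')): buffer="idjyyjcsyjnyj" (len 13), cursors c1@5 c2@5 c3@9 c4@12, authorship ..1122..33.44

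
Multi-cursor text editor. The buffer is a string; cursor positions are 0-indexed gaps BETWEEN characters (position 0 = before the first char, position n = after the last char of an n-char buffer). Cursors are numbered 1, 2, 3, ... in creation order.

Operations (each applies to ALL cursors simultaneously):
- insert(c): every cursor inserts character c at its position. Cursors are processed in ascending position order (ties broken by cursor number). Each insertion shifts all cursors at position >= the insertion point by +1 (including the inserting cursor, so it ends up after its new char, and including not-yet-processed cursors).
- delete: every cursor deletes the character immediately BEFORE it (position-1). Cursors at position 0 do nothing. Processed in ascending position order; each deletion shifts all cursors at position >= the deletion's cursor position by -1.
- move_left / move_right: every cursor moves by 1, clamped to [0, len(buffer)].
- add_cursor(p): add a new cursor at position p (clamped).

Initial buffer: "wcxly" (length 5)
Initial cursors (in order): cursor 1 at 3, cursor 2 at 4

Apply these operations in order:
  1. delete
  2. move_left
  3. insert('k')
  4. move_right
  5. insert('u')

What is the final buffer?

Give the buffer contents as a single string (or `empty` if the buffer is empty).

Answer: wkkcuuy

Derivation:
After op 1 (delete): buffer="wcy" (len 3), cursors c1@2 c2@2, authorship ...
After op 2 (move_left): buffer="wcy" (len 3), cursors c1@1 c2@1, authorship ...
After op 3 (insert('k')): buffer="wkkcy" (len 5), cursors c1@3 c2@3, authorship .12..
After op 4 (move_right): buffer="wkkcy" (len 5), cursors c1@4 c2@4, authorship .12..
After op 5 (insert('u')): buffer="wkkcuuy" (len 7), cursors c1@6 c2@6, authorship .12.12.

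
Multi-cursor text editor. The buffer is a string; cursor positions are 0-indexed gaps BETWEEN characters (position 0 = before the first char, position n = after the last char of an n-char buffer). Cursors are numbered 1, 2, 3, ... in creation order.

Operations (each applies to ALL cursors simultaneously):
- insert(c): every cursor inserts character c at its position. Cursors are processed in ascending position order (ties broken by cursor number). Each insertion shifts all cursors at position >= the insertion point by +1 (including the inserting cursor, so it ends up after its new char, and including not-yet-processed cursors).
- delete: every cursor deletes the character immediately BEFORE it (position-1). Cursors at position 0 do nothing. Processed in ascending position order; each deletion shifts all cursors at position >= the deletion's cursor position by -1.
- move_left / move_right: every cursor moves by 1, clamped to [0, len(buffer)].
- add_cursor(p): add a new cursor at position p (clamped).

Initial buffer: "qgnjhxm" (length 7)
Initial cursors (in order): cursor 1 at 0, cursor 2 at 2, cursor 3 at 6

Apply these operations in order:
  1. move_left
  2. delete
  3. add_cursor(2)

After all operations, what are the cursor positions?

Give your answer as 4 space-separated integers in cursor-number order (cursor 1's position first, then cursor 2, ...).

After op 1 (move_left): buffer="qgnjhxm" (len 7), cursors c1@0 c2@1 c3@5, authorship .......
After op 2 (delete): buffer="gnjxm" (len 5), cursors c1@0 c2@0 c3@3, authorship .....
After op 3 (add_cursor(2)): buffer="gnjxm" (len 5), cursors c1@0 c2@0 c4@2 c3@3, authorship .....

Answer: 0 0 3 2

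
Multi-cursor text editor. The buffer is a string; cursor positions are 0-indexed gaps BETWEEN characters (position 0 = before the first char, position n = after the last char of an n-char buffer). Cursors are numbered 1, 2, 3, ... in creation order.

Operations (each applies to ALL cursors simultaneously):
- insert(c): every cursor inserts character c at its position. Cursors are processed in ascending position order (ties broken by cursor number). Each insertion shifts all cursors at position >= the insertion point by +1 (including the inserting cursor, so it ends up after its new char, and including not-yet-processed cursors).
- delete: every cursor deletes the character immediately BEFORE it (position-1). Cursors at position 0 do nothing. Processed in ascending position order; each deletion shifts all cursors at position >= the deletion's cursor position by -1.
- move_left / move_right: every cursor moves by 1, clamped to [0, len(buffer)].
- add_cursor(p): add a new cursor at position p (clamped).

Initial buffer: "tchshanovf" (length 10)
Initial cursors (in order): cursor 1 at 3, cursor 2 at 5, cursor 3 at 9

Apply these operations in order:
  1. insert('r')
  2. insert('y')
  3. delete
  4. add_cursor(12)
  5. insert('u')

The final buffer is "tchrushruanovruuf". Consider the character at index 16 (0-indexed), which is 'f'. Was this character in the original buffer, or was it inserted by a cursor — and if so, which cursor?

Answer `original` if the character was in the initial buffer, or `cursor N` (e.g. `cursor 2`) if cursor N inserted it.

After op 1 (insert('r')): buffer="tchrshranovrf" (len 13), cursors c1@4 c2@7 c3@12, authorship ...1..2....3.
After op 2 (insert('y')): buffer="tchryshryanovryf" (len 16), cursors c1@5 c2@9 c3@15, authorship ...11..22....33.
After op 3 (delete): buffer="tchrshranovrf" (len 13), cursors c1@4 c2@7 c3@12, authorship ...1..2....3.
After op 4 (add_cursor(12)): buffer="tchrshranovrf" (len 13), cursors c1@4 c2@7 c3@12 c4@12, authorship ...1..2....3.
After op 5 (insert('u')): buffer="tchrushruanovruuf" (len 17), cursors c1@5 c2@9 c3@16 c4@16, authorship ...11..22....334.
Authorship (.=original, N=cursor N): . . . 1 1 . . 2 2 . . . . 3 3 4 .
Index 16: author = original

Answer: original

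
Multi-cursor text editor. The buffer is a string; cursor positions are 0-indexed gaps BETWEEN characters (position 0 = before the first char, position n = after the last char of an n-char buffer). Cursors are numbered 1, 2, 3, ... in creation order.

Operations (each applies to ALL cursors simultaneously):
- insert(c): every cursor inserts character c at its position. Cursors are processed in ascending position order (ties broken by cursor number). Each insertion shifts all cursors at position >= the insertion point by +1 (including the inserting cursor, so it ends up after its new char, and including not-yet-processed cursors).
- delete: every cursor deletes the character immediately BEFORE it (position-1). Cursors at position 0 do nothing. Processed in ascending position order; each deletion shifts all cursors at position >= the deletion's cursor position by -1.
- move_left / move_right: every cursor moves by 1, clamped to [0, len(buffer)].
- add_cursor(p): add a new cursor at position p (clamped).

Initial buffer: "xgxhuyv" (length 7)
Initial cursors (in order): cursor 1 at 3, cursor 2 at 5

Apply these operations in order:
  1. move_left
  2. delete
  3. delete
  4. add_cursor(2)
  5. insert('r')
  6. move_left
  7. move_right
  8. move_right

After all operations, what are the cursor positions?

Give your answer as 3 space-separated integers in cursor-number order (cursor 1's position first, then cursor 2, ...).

Answer: 3 3 6

Derivation:
After op 1 (move_left): buffer="xgxhuyv" (len 7), cursors c1@2 c2@4, authorship .......
After op 2 (delete): buffer="xxuyv" (len 5), cursors c1@1 c2@2, authorship .....
After op 3 (delete): buffer="uyv" (len 3), cursors c1@0 c2@0, authorship ...
After op 4 (add_cursor(2)): buffer="uyv" (len 3), cursors c1@0 c2@0 c3@2, authorship ...
After op 5 (insert('r')): buffer="rruyrv" (len 6), cursors c1@2 c2@2 c3@5, authorship 12..3.
After op 6 (move_left): buffer="rruyrv" (len 6), cursors c1@1 c2@1 c3@4, authorship 12..3.
After op 7 (move_right): buffer="rruyrv" (len 6), cursors c1@2 c2@2 c3@5, authorship 12..3.
After op 8 (move_right): buffer="rruyrv" (len 6), cursors c1@3 c2@3 c3@6, authorship 12..3.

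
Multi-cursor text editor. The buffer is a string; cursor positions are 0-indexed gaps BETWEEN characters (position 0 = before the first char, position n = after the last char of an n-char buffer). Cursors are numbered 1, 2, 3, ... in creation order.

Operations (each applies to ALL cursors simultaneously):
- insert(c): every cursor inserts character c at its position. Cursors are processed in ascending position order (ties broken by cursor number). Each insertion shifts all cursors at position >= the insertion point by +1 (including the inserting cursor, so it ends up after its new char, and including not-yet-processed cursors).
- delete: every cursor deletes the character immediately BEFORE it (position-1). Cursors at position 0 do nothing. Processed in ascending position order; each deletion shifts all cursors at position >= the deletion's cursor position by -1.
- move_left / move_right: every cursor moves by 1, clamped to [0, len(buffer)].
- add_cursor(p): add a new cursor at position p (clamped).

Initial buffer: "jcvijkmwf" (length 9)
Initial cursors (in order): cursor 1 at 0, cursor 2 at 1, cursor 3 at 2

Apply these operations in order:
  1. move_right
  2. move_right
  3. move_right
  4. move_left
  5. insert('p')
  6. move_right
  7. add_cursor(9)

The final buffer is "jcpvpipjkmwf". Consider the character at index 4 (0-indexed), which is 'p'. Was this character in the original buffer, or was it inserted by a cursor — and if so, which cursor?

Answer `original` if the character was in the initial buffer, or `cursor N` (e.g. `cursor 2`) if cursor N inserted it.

After op 1 (move_right): buffer="jcvijkmwf" (len 9), cursors c1@1 c2@2 c3@3, authorship .........
After op 2 (move_right): buffer="jcvijkmwf" (len 9), cursors c1@2 c2@3 c3@4, authorship .........
After op 3 (move_right): buffer="jcvijkmwf" (len 9), cursors c1@3 c2@4 c3@5, authorship .........
After op 4 (move_left): buffer="jcvijkmwf" (len 9), cursors c1@2 c2@3 c3@4, authorship .........
After op 5 (insert('p')): buffer="jcpvpipjkmwf" (len 12), cursors c1@3 c2@5 c3@7, authorship ..1.2.3.....
After op 6 (move_right): buffer="jcpvpipjkmwf" (len 12), cursors c1@4 c2@6 c3@8, authorship ..1.2.3.....
After op 7 (add_cursor(9)): buffer="jcpvpipjkmwf" (len 12), cursors c1@4 c2@6 c3@8 c4@9, authorship ..1.2.3.....
Authorship (.=original, N=cursor N): . . 1 . 2 . 3 . . . . .
Index 4: author = 2

Answer: cursor 2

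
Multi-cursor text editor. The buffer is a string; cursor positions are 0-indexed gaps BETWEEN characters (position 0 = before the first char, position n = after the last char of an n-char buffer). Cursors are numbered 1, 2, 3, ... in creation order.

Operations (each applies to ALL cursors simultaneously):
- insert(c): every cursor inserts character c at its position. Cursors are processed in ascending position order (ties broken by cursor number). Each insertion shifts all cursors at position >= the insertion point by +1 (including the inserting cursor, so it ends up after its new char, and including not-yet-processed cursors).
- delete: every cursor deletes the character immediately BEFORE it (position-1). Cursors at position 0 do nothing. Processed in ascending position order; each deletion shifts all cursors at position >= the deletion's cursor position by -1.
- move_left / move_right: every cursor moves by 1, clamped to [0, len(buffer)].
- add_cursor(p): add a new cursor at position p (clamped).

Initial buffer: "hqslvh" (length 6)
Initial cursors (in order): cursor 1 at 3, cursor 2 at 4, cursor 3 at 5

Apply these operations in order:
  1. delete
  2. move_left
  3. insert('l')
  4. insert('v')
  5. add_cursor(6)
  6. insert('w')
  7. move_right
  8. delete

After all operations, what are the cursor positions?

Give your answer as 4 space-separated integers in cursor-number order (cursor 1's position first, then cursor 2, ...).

Answer: 8 8 8 7

Derivation:
After op 1 (delete): buffer="hqh" (len 3), cursors c1@2 c2@2 c3@2, authorship ...
After op 2 (move_left): buffer="hqh" (len 3), cursors c1@1 c2@1 c3@1, authorship ...
After op 3 (insert('l')): buffer="hlllqh" (len 6), cursors c1@4 c2@4 c3@4, authorship .123..
After op 4 (insert('v')): buffer="hlllvvvqh" (len 9), cursors c1@7 c2@7 c3@7, authorship .123123..
After op 5 (add_cursor(6)): buffer="hlllvvvqh" (len 9), cursors c4@6 c1@7 c2@7 c3@7, authorship .123123..
After op 6 (insert('w')): buffer="hlllvvwvwwwqh" (len 13), cursors c4@7 c1@11 c2@11 c3@11, authorship .1231243123..
After op 7 (move_right): buffer="hlllvvwvwwwqh" (len 13), cursors c4@8 c1@12 c2@12 c3@12, authorship .1231243123..
After op 8 (delete): buffer="hlllvvwwh" (len 9), cursors c4@7 c1@8 c2@8 c3@8, authorship .1231241.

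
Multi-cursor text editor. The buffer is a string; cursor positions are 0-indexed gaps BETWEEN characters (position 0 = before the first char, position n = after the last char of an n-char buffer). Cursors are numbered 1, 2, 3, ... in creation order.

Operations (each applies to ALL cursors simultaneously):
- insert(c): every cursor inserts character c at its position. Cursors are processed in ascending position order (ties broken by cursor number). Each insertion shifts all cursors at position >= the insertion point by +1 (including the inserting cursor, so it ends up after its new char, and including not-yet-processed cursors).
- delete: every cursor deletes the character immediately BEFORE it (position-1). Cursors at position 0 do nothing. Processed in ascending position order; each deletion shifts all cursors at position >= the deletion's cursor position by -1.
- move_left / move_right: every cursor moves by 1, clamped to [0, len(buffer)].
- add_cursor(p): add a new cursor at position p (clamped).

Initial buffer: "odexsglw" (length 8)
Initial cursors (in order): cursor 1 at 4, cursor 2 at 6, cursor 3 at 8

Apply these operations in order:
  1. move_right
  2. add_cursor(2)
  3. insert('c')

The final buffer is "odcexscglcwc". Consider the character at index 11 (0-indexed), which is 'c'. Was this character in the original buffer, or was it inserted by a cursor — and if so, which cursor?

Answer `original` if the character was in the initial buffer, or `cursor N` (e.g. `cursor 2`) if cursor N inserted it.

Answer: cursor 3

Derivation:
After op 1 (move_right): buffer="odexsglw" (len 8), cursors c1@5 c2@7 c3@8, authorship ........
After op 2 (add_cursor(2)): buffer="odexsglw" (len 8), cursors c4@2 c1@5 c2@7 c3@8, authorship ........
After op 3 (insert('c')): buffer="odcexscglcwc" (len 12), cursors c4@3 c1@7 c2@10 c3@12, authorship ..4...1..2.3
Authorship (.=original, N=cursor N): . . 4 . . . 1 . . 2 . 3
Index 11: author = 3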